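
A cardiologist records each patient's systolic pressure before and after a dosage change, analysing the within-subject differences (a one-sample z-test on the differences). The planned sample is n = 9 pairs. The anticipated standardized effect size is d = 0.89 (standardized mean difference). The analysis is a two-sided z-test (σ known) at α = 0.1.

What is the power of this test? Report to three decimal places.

Power ≈ 0.847

Noncentrality parameter: δ = d·√n = 0.89 × √9 = 2.6700
Critical value for a two-sided test at α = 0.1: z_{α/2} = 1.645.
Power = Φ(δ − 1.645) + Φ(−δ − 1.645) = Φ(1.025) + Φ(-4.315) = 0.8474 + 0.0000 = 0.8474.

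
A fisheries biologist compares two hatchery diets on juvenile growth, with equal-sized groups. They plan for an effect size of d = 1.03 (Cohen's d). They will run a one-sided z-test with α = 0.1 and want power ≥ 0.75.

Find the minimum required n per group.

For power 0.75 need Φ(δ − z_{0.1}) = 0.75, so δ = z_{0.1} + z_{0.25} = 1.282 + 0.674 = 1.956.
δ = d·√(n/2) ⇒ n = 2(δ/d)² = 2 × (1.956 / 1.03)² = 7.21.
Rounding up, n = 8 per group.

n = 8 per group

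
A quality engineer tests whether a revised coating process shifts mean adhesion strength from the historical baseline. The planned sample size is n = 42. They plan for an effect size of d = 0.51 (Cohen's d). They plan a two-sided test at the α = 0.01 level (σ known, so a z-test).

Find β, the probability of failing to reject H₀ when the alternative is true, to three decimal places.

β ≈ 0.233

Noncentrality parameter: δ = d·√n = 0.51 × √42 = 3.3052
Two-sided α = 0.01 → critical value z_{0.005} = 2.576.
Power = Φ(δ − 2.576) + Φ(−δ − 2.576) = Φ(0.729) + Φ(-5.881) = 0.7671 + 0.0000 = 0.7671.
Type II error: β = 1 − power = 1 − 0.7671 = 0.2329.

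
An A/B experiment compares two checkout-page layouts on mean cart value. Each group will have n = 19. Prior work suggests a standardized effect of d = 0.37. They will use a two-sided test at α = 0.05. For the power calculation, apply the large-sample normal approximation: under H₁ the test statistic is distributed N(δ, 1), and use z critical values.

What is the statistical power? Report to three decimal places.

Noncentrality parameter: δ = d·√(n/2) = 0.37 × √(19/2) = 1.1404
Critical value for a two-sided test at α = 0.05: z_{α/2} = 1.960.
Power = Φ(δ − 1.960) + Φ(−δ − 1.960) = Φ(-0.820) + Φ(-3.100) = 0.2062 + 0.0010 = 0.2072.

Power ≈ 0.207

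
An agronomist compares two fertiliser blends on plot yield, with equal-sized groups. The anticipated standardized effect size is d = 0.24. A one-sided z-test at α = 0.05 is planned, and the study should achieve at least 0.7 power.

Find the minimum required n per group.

n = 164 per group

For power 0.7 need Φ(δ − z_{0.05}) = 0.7, so δ = z_{0.05} + z_{0.30} = 1.645 + 0.524 = 2.169.
δ = d·√(n/2) ⇒ n = 2(δ/d)² = 2 × (2.169 / 0.24)² = 163.39.
Rounding up, n = 164 per group.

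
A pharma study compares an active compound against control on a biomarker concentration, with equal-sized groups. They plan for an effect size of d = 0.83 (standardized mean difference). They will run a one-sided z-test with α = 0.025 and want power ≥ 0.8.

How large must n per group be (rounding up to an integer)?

n = 23 per group

For power 0.8 need Φ(δ − z_{0.025}) = 0.8, so δ = z_{0.025} + z_{0.20} = 1.960 + 0.842 = 2.802.
δ = d·√(n/2) ⇒ n = 2(δ/d)² = 2 × (2.802 / 0.83)² = 22.79.
Rounding up, n = 23 per group.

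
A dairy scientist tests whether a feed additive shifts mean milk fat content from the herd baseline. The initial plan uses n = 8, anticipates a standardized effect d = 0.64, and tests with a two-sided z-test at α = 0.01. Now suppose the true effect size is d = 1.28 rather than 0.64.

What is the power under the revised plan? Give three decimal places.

Power ≈ 0.852

With d = 1.28: δ = d·√n = 1.28 × √8 = 3.6204. Critical value z_{0.005} = 2.576.
Revised power = Φ(δ − 2.576) + Φ(−δ − 2.576) = Φ(1.045) + Φ(-6.196) = 0.8519 + 0.0000 = 0.8519.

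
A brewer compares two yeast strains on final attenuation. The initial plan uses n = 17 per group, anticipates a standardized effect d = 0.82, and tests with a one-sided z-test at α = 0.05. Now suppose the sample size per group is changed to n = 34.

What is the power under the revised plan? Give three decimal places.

With n = 34 per group: δ = d·√(n/2) = 0.82 × √(34/2) = 3.3809. Critical value z_{0.05} = 1.645.
Revised power = Φ(δ − 1.645) = Φ(1.736) = 0.9587.

Power ≈ 0.959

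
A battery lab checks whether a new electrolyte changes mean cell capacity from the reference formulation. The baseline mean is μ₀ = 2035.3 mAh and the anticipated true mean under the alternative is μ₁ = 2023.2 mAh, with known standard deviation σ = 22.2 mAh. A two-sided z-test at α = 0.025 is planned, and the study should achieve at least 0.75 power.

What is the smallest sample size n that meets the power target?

n = 29

Standardized effect: d = |μ₁ − μ₀| / σ = |2023.2 − 2035.3| / 22.2 = 0.5450
Set Φ(δ − 2.241) = 0.75; then δ − 2.241 = Φ⁻¹(0.75) = 0.674, giving δ = 2.916.
(The Φ(−δ − z_{α/2}) term is vanishingly small for δ > 0 and is dropped in the standard sample-size formula.)
δ = d·√n ⇒ n = (δ/d)² = (2.916 / 0.5450)² = 28.62.
Rounding up, n = 29.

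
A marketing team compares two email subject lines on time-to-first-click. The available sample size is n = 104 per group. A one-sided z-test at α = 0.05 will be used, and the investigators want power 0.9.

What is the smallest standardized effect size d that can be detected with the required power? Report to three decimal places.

d ≈ 0.406

Need Φ(δ − 1.645) = 0.9, so δ = 1.645 + 1.282 = 2.926.
δ = d·√(n/2) ⇒ d = δ/√(n/2) = 2.926/√(104/2) = 0.4058.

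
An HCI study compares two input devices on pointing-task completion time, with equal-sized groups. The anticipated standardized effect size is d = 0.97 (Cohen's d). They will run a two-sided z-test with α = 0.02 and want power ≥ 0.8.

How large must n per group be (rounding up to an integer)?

n = 22 per group

Set Φ(δ − 2.326) = 0.8; then δ − 2.326 = Φ⁻¹(0.8) = 0.842, giving δ = 3.168.
(The Φ(−δ − z_{α/2}) term is vanishingly small for δ > 0 and is dropped in the standard sample-size formula.)
δ = d·√(n/2) ⇒ n = 2(δ/d)² = 2 × (3.168 / 0.97)² = 21.33.
Rounding up, n = 22 per group.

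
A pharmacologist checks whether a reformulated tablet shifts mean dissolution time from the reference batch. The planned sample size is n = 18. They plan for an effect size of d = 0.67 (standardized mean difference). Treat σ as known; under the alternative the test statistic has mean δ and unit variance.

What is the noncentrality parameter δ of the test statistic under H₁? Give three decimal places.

δ = d·√n = 0.67 × √18 = 2.8426

δ ≈ 2.843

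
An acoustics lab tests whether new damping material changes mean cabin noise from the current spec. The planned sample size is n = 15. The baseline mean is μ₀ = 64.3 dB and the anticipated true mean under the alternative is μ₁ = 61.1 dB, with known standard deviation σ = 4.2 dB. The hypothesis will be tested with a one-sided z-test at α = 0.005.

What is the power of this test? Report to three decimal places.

Standardized effect: d = |μ₁ − μ₀| / σ = |61.1 − 64.3| / 4.2 = 0.7619
Noncentrality parameter: δ = d·√n = 0.7619 × √15 = 2.9508
One-sided α = 0.005 → critical value z_{0.005} = 2.576.
Power = P(Z > 2.576 − δ) = Φ(0.375) = 0.6462.

Power ≈ 0.646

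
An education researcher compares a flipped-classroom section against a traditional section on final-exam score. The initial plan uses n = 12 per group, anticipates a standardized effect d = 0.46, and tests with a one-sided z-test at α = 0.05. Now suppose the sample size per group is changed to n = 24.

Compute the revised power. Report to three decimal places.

Power ≈ 0.480

With n = 24 per group: δ = d·√(n/2) = 0.46 × √(24/2) = 1.5935. Critical value z_{0.05} = 1.645.
Revised power = Φ(δ − 1.645) = Φ(-0.051) = 0.4795.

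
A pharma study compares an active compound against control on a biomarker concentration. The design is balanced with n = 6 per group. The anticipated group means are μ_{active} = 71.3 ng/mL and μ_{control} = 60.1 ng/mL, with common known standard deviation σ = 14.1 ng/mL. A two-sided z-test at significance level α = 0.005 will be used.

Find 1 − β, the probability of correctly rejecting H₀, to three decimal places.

Power ≈ 0.076

Standardized effect: d = |μ_{active} − μ_{control}| / σ = |71.3 − 60.1| / 14.1 = 0.7943
Noncentrality parameter: δ = d·√(n/2) = 0.7943 × √(6/2) = 1.3758
Critical value for a two-sided test at α = 0.005: z_{α/2} = 2.807.
Power = Φ(δ − 2.807) + Φ(−δ − 2.807) = Φ(-1.431) + Φ(-4.183) = 0.0762 + 0.0000 = 0.0762.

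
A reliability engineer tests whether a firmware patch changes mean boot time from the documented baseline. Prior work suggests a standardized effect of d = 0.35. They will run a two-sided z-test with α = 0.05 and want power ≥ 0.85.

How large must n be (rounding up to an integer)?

n = 74

For power 0.85 need Φ(δ − z_{0.025}) = 0.85, so δ = z_{0.025} + z_{0.15} = 1.960 + 1.036 = 2.996.
(The Φ(−δ − z_{α/2}) term is vanishingly small for δ > 0 and is dropped in the standard sample-size formula.)
δ = d·√n ⇒ n = (δ/d)² = (2.996 / 0.35)² = 73.29.
Round up to the next whole unit.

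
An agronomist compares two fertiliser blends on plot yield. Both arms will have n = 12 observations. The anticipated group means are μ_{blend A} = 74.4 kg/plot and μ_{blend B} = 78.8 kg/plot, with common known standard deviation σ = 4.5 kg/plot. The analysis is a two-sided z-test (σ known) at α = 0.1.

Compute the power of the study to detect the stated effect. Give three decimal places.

Standardized effect: d = |μ_{blend A} − μ_{blend B}| / σ = |74.4 − 78.8| / 4.5 = 0.9778
Noncentrality parameter: δ = d·√(n/2) = 0.9778 × √(12/2) = 2.3951
Critical value for a two-sided test at α = 0.1: z_{α/2} = 1.645.
Power = Φ(δ − 1.645) + Φ(−δ − 1.645) = Φ(0.750) + Φ(-4.040) = 0.7734 + 0.0000 = 0.7735.

Power ≈ 0.773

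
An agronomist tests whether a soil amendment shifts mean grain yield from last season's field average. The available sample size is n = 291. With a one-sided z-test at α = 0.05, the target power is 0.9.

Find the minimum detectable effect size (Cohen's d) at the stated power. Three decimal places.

d ≈ 0.172

Need Φ(δ − 1.645) = 0.9, so δ = 1.645 + 1.282 = 2.926.
δ = d·√n ⇒ d = δ/√n = 2.926/√291 = 0.1715.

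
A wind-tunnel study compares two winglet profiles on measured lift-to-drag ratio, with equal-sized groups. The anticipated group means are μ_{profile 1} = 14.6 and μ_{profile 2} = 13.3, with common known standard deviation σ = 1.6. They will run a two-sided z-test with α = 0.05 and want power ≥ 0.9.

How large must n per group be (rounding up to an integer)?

Standardized effect: d = |μ_{profile 1} − μ_{profile 2}| / σ = |14.6 − 13.3| / 1.6 = 0.8125
Set Φ(δ − 1.960) = 0.9; then δ − 1.960 = Φ⁻¹(0.9) = 1.282, giving δ = 3.242.
(The Φ(−δ − z_{α/2}) term is vanishingly small for δ > 0 and is dropped in the standard sample-size formula.)
δ = d·√(n/2) ⇒ n = 2(δ/d)² = 2 × (3.242 / 0.8125)² = 31.83.
Round up to the next whole unit.

n = 32 per group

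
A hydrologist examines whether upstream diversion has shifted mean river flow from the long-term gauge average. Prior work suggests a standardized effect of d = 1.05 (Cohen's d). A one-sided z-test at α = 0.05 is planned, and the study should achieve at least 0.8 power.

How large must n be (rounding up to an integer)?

n = 6

Set Φ(δ − 1.645) = 0.8; then δ − 1.645 = Φ⁻¹(0.8) = 0.842, giving δ = 2.486.
δ = d·√n ⇒ n = (δ/d)² = (2.486 / 1.05)² = 5.61.
Round up to the next whole unit.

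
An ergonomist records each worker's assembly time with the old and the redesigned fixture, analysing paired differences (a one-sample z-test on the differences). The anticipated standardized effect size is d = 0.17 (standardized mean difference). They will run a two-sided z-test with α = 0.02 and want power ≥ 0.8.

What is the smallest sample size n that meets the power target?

For power 0.8 need Φ(δ − z_{0.01}) = 0.8, so δ = z_{0.01} + z_{0.20} = 2.326 + 0.842 = 3.168.
(Ignoring the negligible lower-tail rejection probability gives the usual closed-form inversion.)
δ = d·√n ⇒ n = (δ/d)² = (3.168 / 0.17)² = 347.27.
Round up to the next whole unit.

n = 348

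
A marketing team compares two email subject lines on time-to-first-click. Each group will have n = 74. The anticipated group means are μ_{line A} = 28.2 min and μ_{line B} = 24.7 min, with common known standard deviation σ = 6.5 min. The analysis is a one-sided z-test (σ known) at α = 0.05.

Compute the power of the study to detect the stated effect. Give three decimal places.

Power ≈ 0.948

Standardized effect: d = |μ_{line A} − μ_{line B}| / σ = |28.2 − 24.7| / 6.5 = 0.5385
Noncentrality parameter: δ = d·√(n/2) = 0.5385 × √(74/2) = 3.2753
Critical value for a one-sided test at α = 0.05: z_α = 1.645.
Power = P(Z > 1.645 − δ) = Φ(1.630) = 0.9485.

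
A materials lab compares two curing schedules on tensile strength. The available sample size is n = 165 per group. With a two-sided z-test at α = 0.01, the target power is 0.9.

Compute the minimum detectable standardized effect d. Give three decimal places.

d ≈ 0.425

Need Φ(δ − 2.576) = 0.9, so δ = 2.576 + 1.282 = 3.857.
(The second rejection-region term Φ(−δ − z_{α/2}) is negligible and dropped.)
δ = d·√(n/2) ⇒ d = δ/√(n/2) = 3.857/√(165/2) = 0.4247.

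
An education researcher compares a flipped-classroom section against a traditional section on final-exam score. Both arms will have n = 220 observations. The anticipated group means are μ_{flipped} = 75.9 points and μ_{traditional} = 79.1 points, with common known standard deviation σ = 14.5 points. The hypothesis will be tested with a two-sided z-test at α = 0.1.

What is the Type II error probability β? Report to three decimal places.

Standardized effect: d = |μ_{flipped} − μ_{traditional}| / σ = |75.9 − 79.1| / 14.5 = 0.2207
Noncentrality parameter: δ = d·√(n/2) = 0.2207 × √(220/2) = 2.3146
Critical value for a two-sided test at α = 0.1: z_{α/2} = 1.645.
Power = Φ(δ − 1.645) + Φ(−δ − 1.645) = Φ(0.670) + Φ(-3.959) = 0.7485 + 0.0000 = 0.7485.
Type II error: β = 1 − power = 1 − 0.7485 = 0.2515.

β ≈ 0.251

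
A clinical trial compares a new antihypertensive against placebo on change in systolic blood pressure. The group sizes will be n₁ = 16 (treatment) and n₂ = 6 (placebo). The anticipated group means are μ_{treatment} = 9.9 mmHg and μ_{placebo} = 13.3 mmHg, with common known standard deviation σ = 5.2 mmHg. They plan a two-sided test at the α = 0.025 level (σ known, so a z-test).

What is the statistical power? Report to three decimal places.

Power ≈ 0.191

Standardized effect: d = |μ_{treatment} − μ_{placebo}| / σ = |9.9 − 13.3| / 5.2 = 0.6538
Noncentrality parameter: δ = d / √(1/n₁ + 1/n₂) = 0.6538 / √(1/16 + 1/6) = 1.3658
Two-sided α = 0.025 → critical value z_{0.0125} = 2.241.
Power = Φ(δ − 2.241) + Φ(−δ − 2.241) = Φ(-0.876) + Φ(-3.607) = 0.1906 + 0.0002 = 0.1908.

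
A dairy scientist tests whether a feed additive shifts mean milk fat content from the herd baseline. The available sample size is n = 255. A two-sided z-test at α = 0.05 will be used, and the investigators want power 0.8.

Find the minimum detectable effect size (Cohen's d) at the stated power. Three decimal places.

Need Φ(δ − 1.960) = 0.8, so δ = 1.960 + 0.842 = 2.802.
(Lower-tail contribution to power is negligible for δ > 0.)
δ = d·√n ⇒ d = δ/√n = 2.802/√255 = 0.1754.

d ≈ 0.175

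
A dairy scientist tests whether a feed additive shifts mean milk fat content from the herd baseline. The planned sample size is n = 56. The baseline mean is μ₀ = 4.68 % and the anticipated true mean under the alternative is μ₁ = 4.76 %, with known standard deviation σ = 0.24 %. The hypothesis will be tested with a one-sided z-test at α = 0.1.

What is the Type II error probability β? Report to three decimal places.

β ≈ 0.113

Standardized effect: d = |μ₁ − μ₀| / σ = |4.76 − 4.68| / 0.24 = 0.3333
Noncentrality parameter: δ = d·√n = 0.3333 × √56 = 2.4944
Critical value for a one-sided test at α = 0.1: z_α = 1.282.
Power = P(Z > 1.282 − δ) = Φ(1.213) = 0.8874.
Type II error: β = 1 − power = 1 − 0.8874 = 0.1126.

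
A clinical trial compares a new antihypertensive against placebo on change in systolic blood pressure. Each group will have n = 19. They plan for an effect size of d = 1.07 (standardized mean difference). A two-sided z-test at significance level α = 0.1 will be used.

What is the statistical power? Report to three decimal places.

Noncentrality parameter: δ = d·√(n/2) = 1.07 × √(19/2) = 3.2980
Critical value for a two-sided test at α = 0.1: z_{α/2} = 1.645.
Power = Φ(δ − 1.645) + Φ(−δ − 1.645) = Φ(1.653) + Φ(-4.943) = 0.9508 + 0.0000 = 0.9508.

Power ≈ 0.951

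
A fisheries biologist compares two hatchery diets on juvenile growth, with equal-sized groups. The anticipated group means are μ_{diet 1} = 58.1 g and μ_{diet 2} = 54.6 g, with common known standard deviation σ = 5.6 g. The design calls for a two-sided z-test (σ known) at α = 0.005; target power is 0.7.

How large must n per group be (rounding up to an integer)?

n = 57 per group

Standardized effect: d = |μ_{diet 1} − μ_{diet 2}| / σ = |58.1 − 54.6| / 5.6 = 0.6250
Set Φ(δ − 2.807) = 0.7; then δ − 2.807 = Φ⁻¹(0.7) = 0.524, giving δ = 3.331.
(The Φ(−δ − z_{α/2}) term is vanishingly small for δ > 0 and is dropped in the standard sample-size formula.)
δ = d·√(n/2) ⇒ n = 2(δ/d)² = 2 × (3.331 / 0.6250)² = 56.82.
Round up to the next whole unit.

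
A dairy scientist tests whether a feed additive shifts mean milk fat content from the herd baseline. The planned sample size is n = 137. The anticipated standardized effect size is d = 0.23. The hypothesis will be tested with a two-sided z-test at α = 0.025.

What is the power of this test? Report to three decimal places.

Noncentrality parameter: δ = d·√n = 0.23 × √137 = 2.6921
Two-sided α = 0.025 → critical value z_{0.0125} = 2.241.
Power = Φ(δ − 2.241) + Φ(−δ − 2.241) = Φ(0.451) + Φ(-4.933) = 0.6739 + 0.0000 = 0.6739.

Power ≈ 0.674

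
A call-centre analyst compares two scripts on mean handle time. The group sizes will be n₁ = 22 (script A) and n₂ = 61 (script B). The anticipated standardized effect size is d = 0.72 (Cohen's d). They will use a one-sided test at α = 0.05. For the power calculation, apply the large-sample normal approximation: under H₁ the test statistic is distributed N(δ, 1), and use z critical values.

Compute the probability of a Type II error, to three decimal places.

β ≈ 0.106

Noncentrality parameter: δ = d / √(1/n₁ + 1/n₂) = 0.72 / √(1/22 + 1/61) = 2.8951
One-sided α = 0.05 → critical value z_{0.05} = 1.645.
Power = Φ(δ − 1.645) = Φ(1.250) = 0.8944.
Type II error: β = 1 − power = 1 − 0.8944 = 0.1056.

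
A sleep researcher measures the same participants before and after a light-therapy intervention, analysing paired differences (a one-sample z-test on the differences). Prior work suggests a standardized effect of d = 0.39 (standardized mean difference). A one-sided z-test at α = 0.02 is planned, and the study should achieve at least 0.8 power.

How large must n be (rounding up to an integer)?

Set Φ(δ − 2.054) = 0.8; then δ − 2.054 = Φ⁻¹(0.8) = 0.842, giving δ = 2.895.
δ = d·√n ⇒ n = (δ/d)² = (2.895 / 0.39)² = 55.12.
Rounding up, n = 56.

n = 56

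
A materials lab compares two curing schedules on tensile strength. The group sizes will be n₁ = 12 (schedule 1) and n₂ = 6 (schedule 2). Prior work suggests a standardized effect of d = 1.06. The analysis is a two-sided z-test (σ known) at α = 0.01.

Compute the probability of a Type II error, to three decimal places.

β ≈ 0.676

Noncentrality parameter: δ = d / √(1/n₁ + 1/n₂) = 1.06 / √(1/12 + 1/6) = 2.1200
Critical value for a two-sided test at α = 0.01: z_{α/2} = 2.576.
Power = Φ(δ − 2.576) + Φ(−δ − 2.576) = Φ(-0.456) + Φ(-4.696) = 0.3243 + 0.0000 = 0.3243.
Type II error: β = 1 − power = 1 − 0.3243 = 0.6757.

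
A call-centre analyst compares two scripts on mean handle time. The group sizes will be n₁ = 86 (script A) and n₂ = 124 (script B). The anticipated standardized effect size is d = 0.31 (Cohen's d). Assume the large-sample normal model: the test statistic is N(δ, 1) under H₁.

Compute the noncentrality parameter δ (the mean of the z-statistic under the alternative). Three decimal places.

δ ≈ 2.209

δ = d / √(1/n₁ + 1/n₂) = 0.31 / √(1/86 + 1/124) = 2.2091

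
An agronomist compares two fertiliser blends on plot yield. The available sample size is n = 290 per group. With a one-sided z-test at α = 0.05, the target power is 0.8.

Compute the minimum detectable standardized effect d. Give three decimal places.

Need Φ(δ − 1.645) = 0.8, so δ = 1.645 + 0.842 = 2.486.
δ = d·√(n/2) ⇒ d = δ/√(n/2) = 2.486/√(290/2) = 0.2065.

d ≈ 0.206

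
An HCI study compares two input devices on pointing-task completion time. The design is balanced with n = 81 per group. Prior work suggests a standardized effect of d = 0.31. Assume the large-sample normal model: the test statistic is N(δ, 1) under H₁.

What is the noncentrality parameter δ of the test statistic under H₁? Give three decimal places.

δ ≈ 1.973

δ = d·√(n/2) = 0.31 × √(81/2) = 1.9728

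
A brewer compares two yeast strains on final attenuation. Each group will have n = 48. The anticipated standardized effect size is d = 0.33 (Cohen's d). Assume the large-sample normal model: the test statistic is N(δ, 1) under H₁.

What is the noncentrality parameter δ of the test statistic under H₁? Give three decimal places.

δ ≈ 1.617

δ = d·√(n/2) = 0.33 × √(48/2) = 1.6167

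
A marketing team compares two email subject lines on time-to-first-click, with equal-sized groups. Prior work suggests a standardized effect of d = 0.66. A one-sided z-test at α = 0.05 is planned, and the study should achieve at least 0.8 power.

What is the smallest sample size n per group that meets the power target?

For power 0.8 need Φ(δ − z_{0.05}) = 0.8, so δ = z_{0.05} + z_{0.20} = 1.645 + 0.842 = 2.486.
δ = d·√(n/2) ⇒ n = 2(δ/d)² = 2 × (2.486 / 0.66)² = 28.39.
Rounding up, n = 29 per group.

n = 29 per group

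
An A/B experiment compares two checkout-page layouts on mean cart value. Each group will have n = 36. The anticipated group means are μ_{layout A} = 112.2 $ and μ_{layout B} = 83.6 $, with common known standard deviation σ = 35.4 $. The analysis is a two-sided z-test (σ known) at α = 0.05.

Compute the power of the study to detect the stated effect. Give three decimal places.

Standardized effect: d = |μ_{layout A} − μ_{layout B}| / σ = |112.2 − 83.6| / 35.4 = 0.8079
Noncentrality parameter: δ = d·√(n/2) = 0.8079 × √(36/2) = 3.4277
Two-sided α = 0.05 → critical value z_{0.025} = 1.960.
Power = Φ(δ − 1.960) + Φ(−δ − 1.960) = Φ(1.468) + Φ(-5.388) = 0.9289 + 0.0000 = 0.9289.

Power ≈ 0.929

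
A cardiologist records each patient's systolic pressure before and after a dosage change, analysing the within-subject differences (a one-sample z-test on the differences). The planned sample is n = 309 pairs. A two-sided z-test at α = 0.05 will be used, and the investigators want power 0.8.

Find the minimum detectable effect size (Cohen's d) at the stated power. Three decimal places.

d ≈ 0.159

Need Φ(δ − 1.960) = 0.8, so δ = 1.960 + 0.842 = 2.802.
(Lower-tail contribution to power is negligible for δ > 0.)
δ = d·√n ⇒ d = δ/√n = 2.802/√309 = 0.1594.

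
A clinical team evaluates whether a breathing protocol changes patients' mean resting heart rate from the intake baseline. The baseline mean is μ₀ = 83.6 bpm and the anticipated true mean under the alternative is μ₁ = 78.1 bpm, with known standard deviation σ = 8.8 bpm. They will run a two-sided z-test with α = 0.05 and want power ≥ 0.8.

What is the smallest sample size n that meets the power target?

n = 21

Standardized effect: d = |μ₁ − μ₀| / σ = |78.1 − 83.6| / 8.8 = 0.6250
For power 0.8 need Φ(δ − z_{0.025}) = 0.8, so δ = z_{0.025} + z_{0.20} = 1.960 + 0.842 = 2.802.
(The Φ(−δ − z_{α/2}) term is vanishingly small for δ > 0 and is dropped in the standard sample-size formula.)
δ = d·√n ⇒ n = (δ/d)² = (2.802 / 0.6250)² = 20.09.
Round up to the next whole unit.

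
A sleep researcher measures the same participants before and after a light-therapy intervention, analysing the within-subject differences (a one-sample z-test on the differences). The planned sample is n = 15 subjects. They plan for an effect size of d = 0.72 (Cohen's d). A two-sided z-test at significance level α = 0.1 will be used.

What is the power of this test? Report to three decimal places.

Noncentrality parameter: δ = d·√n = 0.72 × √15 = 2.7885
Two-sided α = 0.1 → critical value z_{0.05} = 1.645.
Power = Φ(δ − 1.645) + Φ(−δ − 1.645) = Φ(1.144) + Φ(-4.433) = 0.8736 + 0.0000 = 0.8736.

Power ≈ 0.874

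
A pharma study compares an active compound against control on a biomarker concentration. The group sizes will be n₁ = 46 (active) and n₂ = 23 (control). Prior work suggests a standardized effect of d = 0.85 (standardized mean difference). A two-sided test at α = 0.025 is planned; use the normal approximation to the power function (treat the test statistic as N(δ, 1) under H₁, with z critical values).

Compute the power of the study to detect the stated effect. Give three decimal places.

Noncentrality parameter: δ = d / √(1/n₁ + 1/n₂) = 0.85 / √(1/46 + 1/23) = 3.3284
Critical value for a two-sided test at α = 0.025: z_{α/2} = 2.241.
Power = Φ(δ − 2.241) + Φ(−δ − 2.241) = Φ(1.087) + Φ(-5.570) = 0.8615 + 0.0000 = 0.8615.

Power ≈ 0.861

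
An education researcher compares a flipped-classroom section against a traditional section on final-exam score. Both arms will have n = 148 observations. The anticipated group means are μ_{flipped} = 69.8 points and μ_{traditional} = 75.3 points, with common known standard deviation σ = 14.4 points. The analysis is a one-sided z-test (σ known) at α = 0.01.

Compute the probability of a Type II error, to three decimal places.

Standardized effect: d = |μ_{flipped} − μ_{traditional}| / σ = |69.8 − 75.3| / 14.4 = 0.3819
Noncentrality parameter: δ = d·√(n/2) = 0.3819 × √(148/2) = 3.2856
Critical value for a one-sided test at α = 0.01: z_α = 2.326.
Power = P(Z > 2.326 − δ) = Φ(0.959) = 0.8313.
Type II error: β = 1 − power = 1 − 0.8313 = 0.1687.

β ≈ 0.169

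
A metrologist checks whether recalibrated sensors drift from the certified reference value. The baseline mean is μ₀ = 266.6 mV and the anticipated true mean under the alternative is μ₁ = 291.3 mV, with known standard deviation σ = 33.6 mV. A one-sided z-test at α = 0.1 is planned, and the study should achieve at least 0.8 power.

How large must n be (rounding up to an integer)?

n = 9

Standardized effect: d = |μ₁ − μ₀| / σ = |291.3 − 266.6| / 33.6 = 0.7351
Set Φ(δ − 1.282) = 0.8; then δ − 1.282 = Φ⁻¹(0.8) = 0.842, giving δ = 2.123.
δ = d·√n ⇒ n = (δ/d)² = (2.123 / 0.7351)² = 8.34.
Rounding up, n = 9.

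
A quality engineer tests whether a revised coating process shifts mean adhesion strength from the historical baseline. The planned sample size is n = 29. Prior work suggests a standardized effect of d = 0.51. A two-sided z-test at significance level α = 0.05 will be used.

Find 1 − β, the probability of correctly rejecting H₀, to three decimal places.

Noncentrality parameter: δ = d·√n = 0.51 × √29 = 2.7464
Two-sided α = 0.05 → critical value z_{0.025} = 1.960.
Power = Φ(δ − 1.960) + Φ(−δ − 1.960) = Φ(0.786) + Φ(-4.706) = 0.7842 + 0.0000 = 0.7842.

Power ≈ 0.784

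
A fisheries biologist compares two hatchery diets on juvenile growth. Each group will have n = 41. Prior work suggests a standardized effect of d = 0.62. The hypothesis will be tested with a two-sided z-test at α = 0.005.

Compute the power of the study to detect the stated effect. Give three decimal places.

Power ≈ 0.500

Noncentrality parameter: δ = d·√(n/2) = 0.62 × √(41/2) = 2.8072
Critical value for a two-sided test at α = 0.005: z_{α/2} = 2.807.
Power = Φ(δ − 2.807) + Φ(−δ − 2.807) = Φ(0.000) + Φ(-5.614) = 0.5001 + 0.0000 = 0.5001.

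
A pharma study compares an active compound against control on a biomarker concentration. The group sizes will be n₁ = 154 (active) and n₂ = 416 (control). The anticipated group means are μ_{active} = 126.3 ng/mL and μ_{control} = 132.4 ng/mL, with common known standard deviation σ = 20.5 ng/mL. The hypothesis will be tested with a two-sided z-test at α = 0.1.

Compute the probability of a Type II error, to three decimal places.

Standardized effect: d = |μ_{active} − μ_{control}| / σ = |126.3 − 132.4| / 20.5 = 0.2976
Noncentrality parameter: δ = d / √(1/n₁ + 1/n₂) = 0.2976 / √(1/154 + 1/416) = 3.1546
Two-sided α = 0.1 → critical value z_{0.05} = 1.645.
Power = Φ(δ − 1.645) + Φ(−δ − 1.645) = Φ(1.510) + Φ(-4.799) = 0.9344 + 0.0000 = 0.9344.
Type II error: β = 1 − power = 1 − 0.9344 = 0.0656.

β ≈ 0.066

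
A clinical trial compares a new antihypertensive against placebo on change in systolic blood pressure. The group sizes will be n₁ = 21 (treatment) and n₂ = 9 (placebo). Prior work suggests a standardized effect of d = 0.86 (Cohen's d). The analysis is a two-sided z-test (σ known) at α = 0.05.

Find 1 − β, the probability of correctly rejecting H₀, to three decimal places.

Power ≈ 0.579

Noncentrality parameter: δ = d / √(1/n₁ + 1/n₂) = 0.86 / √(1/21 + 1/9) = 2.1586
Two-sided α = 0.05 → critical value z_{0.025} = 1.960.
Power = Φ(δ − 1.960) + Φ(−δ − 1.960) = Φ(0.199) + Φ(-4.119) = 0.5787 + 0.0000 = 0.5787.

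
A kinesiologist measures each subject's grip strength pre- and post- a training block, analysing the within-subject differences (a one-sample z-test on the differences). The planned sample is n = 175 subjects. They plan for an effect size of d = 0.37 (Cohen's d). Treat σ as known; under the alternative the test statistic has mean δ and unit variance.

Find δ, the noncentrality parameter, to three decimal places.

The noncentrality parameter scales effect size by the design's sample-size factor: δ = d·√n = 0.37 × √175 = 4.8946

δ ≈ 4.895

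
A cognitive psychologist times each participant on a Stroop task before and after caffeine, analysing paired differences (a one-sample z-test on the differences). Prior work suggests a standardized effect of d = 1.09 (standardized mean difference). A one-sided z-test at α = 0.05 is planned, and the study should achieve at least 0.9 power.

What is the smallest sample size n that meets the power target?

For power 0.9 need Φ(δ − z_{0.05}) = 0.9, so δ = z_{0.05} + z_{0.10} = 1.645 + 1.282 = 2.926.
δ = d·√n ⇒ n = (δ/d)² = (2.926 / 1.09)² = 7.21.
Round up to the next whole unit.

n = 8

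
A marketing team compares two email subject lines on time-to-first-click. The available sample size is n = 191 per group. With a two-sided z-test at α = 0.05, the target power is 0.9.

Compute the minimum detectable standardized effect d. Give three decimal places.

Required noncentrality: δ = z_{0.025} + z_{0.10} = 1.960 + 1.282 = 3.242.
(The second rejection-region term Φ(−δ − z_{α/2}) is negligible and dropped.)
δ = d·√(n/2) ⇒ d = δ/√(n/2) = 3.242/√(191/2) = 0.3317.

d ≈ 0.332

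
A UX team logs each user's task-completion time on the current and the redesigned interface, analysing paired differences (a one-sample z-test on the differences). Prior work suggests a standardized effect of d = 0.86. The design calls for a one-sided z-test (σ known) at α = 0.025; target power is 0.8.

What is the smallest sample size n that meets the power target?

Set Φ(δ − 1.960) = 0.8; then δ − 1.960 = Φ⁻¹(0.8) = 0.842, giving δ = 2.802.
δ = d·√n ⇒ n = (δ/d)² = (2.802 / 0.86)² = 10.61.
Rounding up, n = 11.

n = 11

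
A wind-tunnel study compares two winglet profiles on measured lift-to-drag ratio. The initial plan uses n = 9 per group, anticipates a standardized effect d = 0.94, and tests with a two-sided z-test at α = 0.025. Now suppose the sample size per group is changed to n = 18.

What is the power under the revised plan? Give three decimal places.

Power ≈ 0.719

With n = 18 per group: δ = d·√(n/2) = 0.94 × √(18/2) = 2.8200. Critical value z_{0.0125} = 2.241.
Revised power = Φ(δ − 2.241) + Φ(−δ − 2.241) = Φ(0.579) + Φ(-5.061) = 0.7186 + 0.0000 = 0.7186.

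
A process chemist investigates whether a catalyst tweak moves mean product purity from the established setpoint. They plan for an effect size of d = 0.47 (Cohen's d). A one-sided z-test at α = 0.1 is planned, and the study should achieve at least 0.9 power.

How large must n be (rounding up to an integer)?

Set Φ(δ − 1.282) = 0.9; then δ − 1.282 = Φ⁻¹(0.9) = 1.282, giving δ = 2.563.
δ = d·√n ⇒ n = (δ/d)² = (2.563 / 0.47)² = 29.74.
Rounding up, n = 30.

n = 30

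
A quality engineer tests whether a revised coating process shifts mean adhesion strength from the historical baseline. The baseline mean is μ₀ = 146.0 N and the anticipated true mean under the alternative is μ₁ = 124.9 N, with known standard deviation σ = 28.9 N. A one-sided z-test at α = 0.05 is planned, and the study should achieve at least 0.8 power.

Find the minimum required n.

n = 12

Standardized effect: d = |μ₁ − μ₀| / σ = |124.9 − 146.0| / 28.9 = 0.7301
Set Φ(δ − 1.645) = 0.8; then δ − 1.645 = Φ⁻¹(0.8) = 0.842, giving δ = 2.486.
δ = d·√n ⇒ n = (δ/d)² = (2.486 / 0.7301)² = 11.60.
Rounding up, n = 12.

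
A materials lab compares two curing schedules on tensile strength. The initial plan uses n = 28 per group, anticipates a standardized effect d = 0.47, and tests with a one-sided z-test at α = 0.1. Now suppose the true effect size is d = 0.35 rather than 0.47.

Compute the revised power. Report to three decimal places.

Power ≈ 0.511

With d = 0.35: δ = d·√(n/2) = 0.35 × √(28/2) = 1.3096. Critical value z_{0.1} = 1.282.
Revised power = P(Z > 1.282 − δ) = Φ(0.028) = 0.5112.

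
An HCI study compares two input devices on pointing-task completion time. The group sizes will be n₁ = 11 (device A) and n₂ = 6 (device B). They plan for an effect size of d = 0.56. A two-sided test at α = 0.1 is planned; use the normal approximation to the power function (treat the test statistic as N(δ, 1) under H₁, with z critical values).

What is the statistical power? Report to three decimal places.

Noncentrality parameter: δ = d / √(1/n₁ + 1/n₂) = 0.56 / √(1/11 + 1/6) = 1.1034
Two-sided α = 0.1 → critical value z_{0.05} = 1.645.
Power = Φ(δ − 1.645) + Φ(−δ − 1.645) = Φ(-0.541) + Φ(-2.748) = 0.2941 + 0.0030 = 0.2971.

Power ≈ 0.297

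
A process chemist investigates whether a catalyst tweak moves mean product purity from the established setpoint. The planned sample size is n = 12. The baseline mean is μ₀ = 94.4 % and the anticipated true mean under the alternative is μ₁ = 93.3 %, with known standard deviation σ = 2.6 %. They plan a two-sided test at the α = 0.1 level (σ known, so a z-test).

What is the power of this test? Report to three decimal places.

Power ≈ 0.430

Standardized effect: d = |μ₁ − μ₀| / σ = |93.3 − 94.4| / 2.6 = 0.4231
Noncentrality parameter: δ = d·√n = 0.4231 × √12 = 1.4656
Two-sided α = 0.1 → critical value z_{0.05} = 1.645.
Power = Φ(δ − 1.645) + Φ(−δ − 1.645) = Φ(-0.179) + Φ(-3.110) = 0.4289 + 0.0009 = 0.4298.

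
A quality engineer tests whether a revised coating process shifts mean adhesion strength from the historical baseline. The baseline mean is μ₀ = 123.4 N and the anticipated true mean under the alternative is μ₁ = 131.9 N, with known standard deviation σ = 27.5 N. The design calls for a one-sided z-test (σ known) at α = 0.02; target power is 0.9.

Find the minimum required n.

Standardized effect: d = |μ₁ − μ₀| / σ = |131.9 − 123.4| / 27.5 = 0.3091
Set Φ(δ − 2.054) = 0.9; then δ − 2.054 = Φ⁻¹(0.9) = 1.282, giving δ = 3.335.
δ = d·√n ⇒ n = (δ/d)² = (3.335 / 0.3091)² = 116.44.
Round up to the next whole unit.

n = 117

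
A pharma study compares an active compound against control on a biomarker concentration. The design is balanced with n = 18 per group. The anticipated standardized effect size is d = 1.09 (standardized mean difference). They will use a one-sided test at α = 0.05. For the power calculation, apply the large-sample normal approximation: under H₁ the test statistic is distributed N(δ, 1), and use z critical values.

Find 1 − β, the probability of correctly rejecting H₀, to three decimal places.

Noncentrality parameter: δ = d·√(n/2) = 1.09 × √(18/2) = 3.2700
One-sided α = 0.05 → critical value z_{0.05} = 1.645.
Power = Φ(δ − 1.645) = Φ(1.625) = 0.9479.

Power ≈ 0.948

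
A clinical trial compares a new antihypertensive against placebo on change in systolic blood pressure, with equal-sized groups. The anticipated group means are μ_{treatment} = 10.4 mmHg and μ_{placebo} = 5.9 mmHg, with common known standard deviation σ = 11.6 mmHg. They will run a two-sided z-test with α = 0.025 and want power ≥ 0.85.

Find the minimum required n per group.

Standardized effect: d = |μ_{treatment} − μ_{placebo}| / σ = |10.4 − 5.9| / 11.6 = 0.3879
For power 0.85 need Φ(δ − z_{0.0125}) = 0.85, so δ = z_{0.0125} + z_{0.15} = 2.241 + 1.036 = 3.278.
(The Φ(−δ − z_{α/2}) term is vanishingly small for δ > 0 and is dropped in the standard sample-size formula.)
δ = d·√(n/2) ⇒ n = 2(δ/d)² = 2 × (3.278 / 0.3879)² = 142.79.
Round up to the next whole unit.

n = 143 per group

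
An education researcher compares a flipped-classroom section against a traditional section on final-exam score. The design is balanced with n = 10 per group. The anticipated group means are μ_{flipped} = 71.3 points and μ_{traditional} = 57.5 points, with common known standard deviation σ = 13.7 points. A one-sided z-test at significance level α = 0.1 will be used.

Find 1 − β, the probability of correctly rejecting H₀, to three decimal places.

Power ≈ 0.834

Standardized effect: d = |μ_{flipped} − μ_{traditional}| / σ = |71.3 − 57.5| / 13.7 = 1.0073
Noncentrality parameter: δ = d·√(n/2) = 1.0073 × √(10/2) = 2.2524
Critical value for a one-sided test at α = 0.1: z_α = 1.282.
Power = Φ(δ − 1.282) = Φ(0.971) = 0.8342.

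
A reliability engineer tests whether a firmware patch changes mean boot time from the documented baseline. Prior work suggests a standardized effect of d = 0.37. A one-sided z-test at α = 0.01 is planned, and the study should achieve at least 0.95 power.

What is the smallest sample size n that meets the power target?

n = 116

Set Φ(δ − 2.326) = 0.95; then δ − 2.326 = Φ⁻¹(0.95) = 1.645, giving δ = 3.971.
δ = d·√n ⇒ n = (δ/d)² = (3.971 / 0.37)² = 115.20.
Rounding up, n = 116.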